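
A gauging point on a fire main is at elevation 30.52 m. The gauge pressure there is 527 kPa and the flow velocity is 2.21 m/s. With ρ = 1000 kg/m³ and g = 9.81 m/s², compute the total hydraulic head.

h ≈ 84.49 m

Pressure head ψ = P/(ρg) = 527×1000 / (1000 × 9.81) = 53.72 m.
Velocity head = v²/(2g) = 2.21² / (2 × 9.81) = 0.249 m.
h = z + ψ + v²/(2g) = 30.52 + 53.72 + 0.249 = 84.49 m.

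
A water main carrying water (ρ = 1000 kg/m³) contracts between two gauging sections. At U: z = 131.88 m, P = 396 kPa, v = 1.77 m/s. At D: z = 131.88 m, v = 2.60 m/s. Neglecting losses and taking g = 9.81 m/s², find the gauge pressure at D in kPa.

P₂ ≈ 394 kPa

Pressure head at U: ψ₁ = P₁/(ρg) = 396×1000 / (1000 × 9.81) = 40.37 m.
Velocity heads: v₁²/2g = 1.77²/19.62 = 0.160 m; v₂²/2g = 2.60²/19.62 = 0.345 m.
Total head H = z₁ + ψ₁ + v₁²/2g = 131.88 + 40.37 + 0.160 = 172.41 m.
ψ₂ = H − z₂ − v₂²/2g = 172.41 − 131.88 − 0.345 = 40.19 m.
P₂ = ρgψ₂ = 1000 × 9.81 × 40.19 ≈ 394 kPa.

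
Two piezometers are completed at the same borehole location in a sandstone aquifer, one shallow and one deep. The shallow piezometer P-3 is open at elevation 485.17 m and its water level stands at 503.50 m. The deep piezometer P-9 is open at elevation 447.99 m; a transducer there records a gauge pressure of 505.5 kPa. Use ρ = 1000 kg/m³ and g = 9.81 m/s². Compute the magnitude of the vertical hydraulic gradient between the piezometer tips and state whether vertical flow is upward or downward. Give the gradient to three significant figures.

|i_v| ≈ 0.107; vertical flow is downward

Total head at P-3: h = 503.50 m (water level in the standpipe).
Pressure head at P-9: ψ = P/(ρg) = 505.5×1000 / (1000 × 9.81) = 51.53 m.
Total head at P-9: h = z + ψ = 447.99 + 51.53 = 499.52 m.
Δh = h(P-3) − h(P-9) = 503.50 − 499.52 = 3.98 m.
Vertical separation Δz = 485.17 − 447.99 = 37.18 m.
|i_v| = |Δh| / Δz = 3.98 / 37.18 = 0.107.
Head is higher in the shallow piezometer, so vertical flow is downward (recharge condition).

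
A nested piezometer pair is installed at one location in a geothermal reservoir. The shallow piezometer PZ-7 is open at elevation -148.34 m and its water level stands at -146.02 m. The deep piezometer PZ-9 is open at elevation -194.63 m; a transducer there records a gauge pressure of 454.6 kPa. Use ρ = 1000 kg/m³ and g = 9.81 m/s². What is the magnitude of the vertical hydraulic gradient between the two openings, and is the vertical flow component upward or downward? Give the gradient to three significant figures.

|i_v| ≈ 0.0490; vertical flow is downward

Total head at PZ-7: h = -146.02 m (water level in the standpipe).
Pressure head at PZ-9: ψ = P/(ρg) = 454.6×1000 / (1000 × 9.81) = 46.34 m.
Total head at PZ-9: h = z + ψ = -194.63 + 46.34 = -148.29 m.
Δh = h(PZ-7) − h(PZ-9) = -146.02 − (-148.29) = 2.27 m.
Vertical separation Δz = -148.34 − (-194.63) = 46.29 m.
|i_v| = |Δh| / Δz = 2.27 / 46.29 = 0.0490.
Head is higher in the shallow piezometer, so vertical flow is downward (recharge condition).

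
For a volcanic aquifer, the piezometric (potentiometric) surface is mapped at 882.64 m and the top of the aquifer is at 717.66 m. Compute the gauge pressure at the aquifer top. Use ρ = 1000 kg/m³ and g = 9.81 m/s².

Pressure head at the aquifer top: ψ = h − z = 882.64 − 717.66 = 164.98 m.
P = ρgψ = 1000 × 9.81 × 164.98 = 1618454 Pa ≈ 1620 kPa.

P ≈ 1620 kPa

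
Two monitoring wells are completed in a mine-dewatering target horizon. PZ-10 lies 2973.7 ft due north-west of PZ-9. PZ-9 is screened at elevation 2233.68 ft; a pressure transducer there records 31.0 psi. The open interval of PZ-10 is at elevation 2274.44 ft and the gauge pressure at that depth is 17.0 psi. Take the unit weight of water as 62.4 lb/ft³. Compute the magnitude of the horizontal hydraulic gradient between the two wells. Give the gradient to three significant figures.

i ≈ 0.00284

Pressure head at PZ-9: ψ = 144·P/γ = 144 × 31.0 / 62.4 = 71.54 ft.
Total head at PZ-9: h = z + ψ = 2233.68 + 71.54 = 2305.22 ft.
Pressure head at PZ-10: ψ = 144·P/γ = 144 × 17.0 / 62.4 = 39.23 ft.
Total head at PZ-10: h = z + ψ = 2274.44 + 39.23 = 2313.67 ft.
Head difference: h(PZ-9) − h(PZ-10) = 2305.22 − 2313.67 = -8.45 ft.
Hydraulic gradient: i = |Δh| / L = 8.45 / 2973.7 = 0.00284.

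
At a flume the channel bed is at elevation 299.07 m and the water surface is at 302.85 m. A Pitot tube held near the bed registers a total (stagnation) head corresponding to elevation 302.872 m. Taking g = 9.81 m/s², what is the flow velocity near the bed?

v ≈ 0.657 m/s

Near the bed, under hydrostatic conditions, the piezometric head (z + ψ) equals the free-surface elevation, 302.85 m.
Velocity head = total − piezometric = 302.872 − 302.85 = 0.022 m.
v = √(2g·h_v) = √(2 × 9.81 × 0.022) = 0.657 m/s.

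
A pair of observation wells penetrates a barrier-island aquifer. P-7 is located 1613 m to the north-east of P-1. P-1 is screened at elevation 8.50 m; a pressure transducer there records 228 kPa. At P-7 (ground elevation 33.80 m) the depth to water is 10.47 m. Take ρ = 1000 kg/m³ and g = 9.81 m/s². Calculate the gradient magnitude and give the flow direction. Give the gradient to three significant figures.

i ≈ 0.00521; groundwater flows toward the north-east

Pressure head at P-1: ψ = P/(ρg) = 228×1000 / (1000 × 9.81) = 23.24 m.
Total head at P-1: h = z + ψ = 8.50 + 23.24 = 31.74 m.
Total head at P-7: h = 33.80 − 10.47 = 23.33 m.
Head difference: h(P-1) − h(P-7) = 31.74 − 23.33 = 8.41 m.
Hydraulic gradient: i = |Δh| / L = 8.41 / 1613 = 0.00521.
Flow is from higher to lower head: from P-1 toward P-7, i.e. toward the north-east.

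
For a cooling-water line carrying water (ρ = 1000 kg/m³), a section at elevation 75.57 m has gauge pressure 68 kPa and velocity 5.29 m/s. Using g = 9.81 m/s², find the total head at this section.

h ≈ 83.93 m

Pressure head ψ = P/(ρg) = 68×1000 / (1000 × 9.81) = 6.93 m.
Velocity head = v²/(2g) = 5.29² / (2 × 9.81) = 1.426 m.
h = z + ψ + v²/(2g) = 75.57 + 6.93 + 1.426 = 83.93 m.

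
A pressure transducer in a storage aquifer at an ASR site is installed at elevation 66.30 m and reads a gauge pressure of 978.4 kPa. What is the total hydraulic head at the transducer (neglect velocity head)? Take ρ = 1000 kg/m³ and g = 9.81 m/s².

h ≈ 166.03 m

ψ = P/(ρg) = 978.4×1000 / (1000 × 9.81) = 99.73 m.
h = z + ψ = 66.30 + 99.73 = 166.03 m.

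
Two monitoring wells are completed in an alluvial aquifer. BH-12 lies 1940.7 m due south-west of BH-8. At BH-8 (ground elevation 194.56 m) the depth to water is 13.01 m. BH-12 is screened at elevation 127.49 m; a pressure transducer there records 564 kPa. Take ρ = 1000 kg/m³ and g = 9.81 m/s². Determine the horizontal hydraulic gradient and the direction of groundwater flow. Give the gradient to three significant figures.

Total head at BH-8: h = 194.56 − 13.01 = 181.55 m.
Pressure head at BH-12: ψ = P/(ρg) = 564×1000 / (1000 × 9.81) = 57.49 m.
Total head at BH-12: h = z + ψ = 127.49 + 57.49 = 184.98 m.
Head difference: h(BH-8) − h(BH-12) = 181.55 − 184.98 = -3.43 m.
Hydraulic gradient: i = |Δh| / L = 3.43 / 1940.7 = 0.00177.
Flow is from higher to lower head: from BH-12 toward BH-8, i.e. toward the north-east.

i ≈ 0.00177; groundwater flows toward the north-east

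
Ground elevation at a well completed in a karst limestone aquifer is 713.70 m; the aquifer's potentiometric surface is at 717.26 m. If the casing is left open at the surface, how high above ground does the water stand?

Water rises to the potentiometric surface, so the rise above ground = 717.26 − 713.70 = 3.56 m.

≈ 3.56 m above ground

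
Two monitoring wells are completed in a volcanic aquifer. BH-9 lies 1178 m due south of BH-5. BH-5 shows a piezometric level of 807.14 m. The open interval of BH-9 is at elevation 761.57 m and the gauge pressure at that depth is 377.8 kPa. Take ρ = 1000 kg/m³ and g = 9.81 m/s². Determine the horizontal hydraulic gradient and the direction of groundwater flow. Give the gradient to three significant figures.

Total head at BH-5: h = 807.14 m (water level in the piezometer is the total head).
Pressure head at BH-9: ψ = P/(ρg) = 377.8×1000 / (1000 × 9.81) = 38.51 m.
Total head at BH-9: h = z + ψ = 761.57 + 38.51 = 800.08 m.
Head difference: h(BH-5) − h(BH-9) = 807.14 − 800.08 = 7.06 m.
Hydraulic gradient: i = |Δh| / L = 7.06 / 1178 = 0.00599.
Flow is from higher to lower head: from BH-5 toward BH-9, i.e. toward the south.

i ≈ 0.00599; groundwater flows toward the south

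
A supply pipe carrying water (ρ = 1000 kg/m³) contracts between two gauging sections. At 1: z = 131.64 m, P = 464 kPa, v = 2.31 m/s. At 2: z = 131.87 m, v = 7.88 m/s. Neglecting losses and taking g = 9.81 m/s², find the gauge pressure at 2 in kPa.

Pressure head at 1: ψ₁ = P₁/(ρg) = 464×1000 / (1000 × 9.81) = 47.30 m.
Velocity heads: v₁²/2g = 2.31²/19.62 = 0.272 m; v₂²/2g = 7.88²/19.62 = 3.165 m.
Total head H = z₁ + ψ₁ + v₁²/2g = 131.64 + 47.30 + 0.272 = 179.21 m.
ψ₂ = H − z₂ − v₂²/2g = 179.21 − 131.87 − 3.165 = 44.18 m.
P₂ = ρgψ₂ = 1000 × 9.81 × 44.18 ≈ 433 kPa.

P₂ ≈ 433 kPa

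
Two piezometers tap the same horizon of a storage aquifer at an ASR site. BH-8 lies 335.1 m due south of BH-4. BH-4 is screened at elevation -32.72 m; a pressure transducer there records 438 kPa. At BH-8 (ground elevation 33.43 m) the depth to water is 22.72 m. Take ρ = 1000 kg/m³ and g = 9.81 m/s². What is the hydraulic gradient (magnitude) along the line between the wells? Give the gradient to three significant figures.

Pressure head at BH-4: ψ = P/(ρg) = 438×1000 / (1000 × 9.81) = 44.65 m.
Total head at BH-4: h = z + ψ = -32.72 + 44.65 = 11.93 m.
Total head at BH-8: h = 33.43 − 22.72 = 10.71 m.
Head difference: h(BH-4) − h(BH-8) = 11.93 − 10.71 = 1.22 m.
Hydraulic gradient: i = |Δh| / L = 1.22 / 335.1 = 0.00364.

i ≈ 0.00364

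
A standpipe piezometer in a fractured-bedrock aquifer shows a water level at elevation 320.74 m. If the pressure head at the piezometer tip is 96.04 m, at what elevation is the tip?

z ≈ 224.70 m

z = h − ψ = 320.74 − 96.04 = 224.70 m.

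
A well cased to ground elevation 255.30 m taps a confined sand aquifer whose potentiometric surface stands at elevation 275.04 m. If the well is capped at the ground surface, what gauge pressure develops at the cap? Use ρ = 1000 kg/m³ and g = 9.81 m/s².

Head above the cap: Δh = 275.04 − 255.30 = 19.74 m.
P = ρgΔh = 1000 × 9.81 × 19.74 = 193649 Pa ≈ 194 kPa.

P ≈ 194 kPa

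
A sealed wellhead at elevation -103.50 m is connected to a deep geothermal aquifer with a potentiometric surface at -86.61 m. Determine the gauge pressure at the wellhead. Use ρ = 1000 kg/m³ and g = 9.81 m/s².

Head above the cap: Δh = -86.61 − (-103.50) = 16.89 m.
P = ρgΔh = 1000 × 9.81 × 16.89 = 165691 Pa ≈ 166 kPa.

P ≈ 166 kPa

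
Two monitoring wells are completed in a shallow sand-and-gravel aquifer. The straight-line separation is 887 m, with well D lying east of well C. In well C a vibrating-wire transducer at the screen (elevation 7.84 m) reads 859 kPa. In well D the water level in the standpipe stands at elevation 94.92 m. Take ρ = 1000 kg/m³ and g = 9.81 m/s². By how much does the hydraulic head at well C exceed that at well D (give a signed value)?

Pressure head at well C: ψ = P/(ρg) = 859×1000 / (1000 × 9.81) = 87.56 m.
Total head at well C: h = z + ψ = 7.84 + 87.56 = 95.40 m.
Total head at well D: h = 94.92 m (water level in the piezometer is the total head).
Head difference: h(well C) − h(well D) = 95.40 − 94.92 = 0.48 m.

Δh ≈ 0.48 m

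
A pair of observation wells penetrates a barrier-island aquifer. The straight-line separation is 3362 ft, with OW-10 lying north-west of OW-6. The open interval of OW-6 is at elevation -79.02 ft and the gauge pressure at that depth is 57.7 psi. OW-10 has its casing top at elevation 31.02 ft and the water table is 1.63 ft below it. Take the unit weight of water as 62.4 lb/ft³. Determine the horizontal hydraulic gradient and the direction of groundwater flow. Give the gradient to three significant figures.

Pressure head at OW-6: ψ = 144·P/γ = 144 × 57.7 / 62.4 = 133.15 ft.
Total head at OW-6: h = z + ψ = -79.02 + 133.15 = 54.13 ft.
Total head at OW-10: h = 31.02 − 1.63 = 29.39 ft.
Head difference: h(OW-6) − h(OW-10) = 54.13 − 29.39 = 24.74 ft.
Hydraulic gradient: i = |Δh| / L = 24.74 / 3362 = 0.00736.
Flow is from higher to lower head: from OW-6 toward OW-10, i.e. toward the north-west.

i ≈ 0.00736; groundwater flows toward the north-west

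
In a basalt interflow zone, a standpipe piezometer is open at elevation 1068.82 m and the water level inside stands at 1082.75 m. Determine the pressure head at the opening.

Total head h = 1082.75 m (the water-surface elevation in the piezometer).
Pressure head ψ = h − z = 1082.75 − 1068.82 = 13.93 m.

ψ ≈ 13.93 m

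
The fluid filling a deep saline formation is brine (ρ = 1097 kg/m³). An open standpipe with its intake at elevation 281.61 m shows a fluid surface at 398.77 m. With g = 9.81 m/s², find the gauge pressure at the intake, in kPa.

P ≈ 1260 kPa

Pressure head ψ = h − z = 398.77 − 281.61 = 117.16 m.
P = ρgψ = 1097 × 9.81 × 117.16 = 1260826 Pa ≈ 1260 kPa.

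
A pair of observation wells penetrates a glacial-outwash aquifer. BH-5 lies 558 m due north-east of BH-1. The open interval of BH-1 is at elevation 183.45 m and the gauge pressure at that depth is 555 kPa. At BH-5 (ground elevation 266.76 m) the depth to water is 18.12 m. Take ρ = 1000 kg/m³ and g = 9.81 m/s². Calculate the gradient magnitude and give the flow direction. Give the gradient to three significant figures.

i ≈ 0.0154; groundwater flows toward the south-west

Pressure head at BH-1: ψ = P/(ρg) = 555×1000 / (1000 × 9.81) = 56.57 m.
Total head at BH-1: h = z + ψ = 183.45 + 56.57 = 240.02 m.
Total head at BH-5: h = 266.76 − 18.12 = 248.64 m.
Head difference: h(BH-1) − h(BH-5) = 240.02 − 248.64 = -8.62 m.
Hydraulic gradient: i = |Δh| / L = 8.62 / 558 = 0.0154.
Flow is from higher to lower head: from BH-5 toward BH-1, i.e. toward the south-west.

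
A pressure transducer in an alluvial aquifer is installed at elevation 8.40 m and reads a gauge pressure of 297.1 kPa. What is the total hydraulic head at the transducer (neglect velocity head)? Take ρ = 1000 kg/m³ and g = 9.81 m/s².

h ≈ 38.69 m

ψ = P/(ρg) = 297.1×1000 / (1000 × 9.81) = 30.29 m.
h = z + ψ = 8.40 + 30.29 = 38.69 m.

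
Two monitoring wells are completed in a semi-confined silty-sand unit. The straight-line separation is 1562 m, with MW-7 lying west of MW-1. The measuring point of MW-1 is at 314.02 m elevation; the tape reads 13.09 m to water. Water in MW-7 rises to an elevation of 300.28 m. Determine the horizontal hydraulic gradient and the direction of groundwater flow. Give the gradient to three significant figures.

Total head at MW-1: h = 314.02 − 13.09 = 300.93 m.
Total head at MW-7: h = 300.28 m (water level in the piezometer is the total head).
Head difference: h(MW-1) − h(MW-7) = 300.93 − 300.28 = 0.65 m.
Hydraulic gradient: i = |Δh| / L = 0.65 / 1562 = 0.000416.
Flow is from higher to lower head: from MW-1 toward MW-7, i.e. toward the west.

i ≈ 0.000416; groundwater flows toward the west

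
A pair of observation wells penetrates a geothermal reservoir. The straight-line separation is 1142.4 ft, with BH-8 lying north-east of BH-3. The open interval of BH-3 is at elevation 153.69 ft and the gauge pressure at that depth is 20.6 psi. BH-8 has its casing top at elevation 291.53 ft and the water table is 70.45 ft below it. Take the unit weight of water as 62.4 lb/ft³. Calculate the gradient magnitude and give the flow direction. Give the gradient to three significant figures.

i ≈ 0.0174; groundwater flows toward the south-west

Pressure head at BH-3: ψ = 144·P/γ = 144 × 20.6 / 62.4 = 47.54 ft.
Total head at BH-3: h = z + ψ = 153.69 + 47.54 = 201.23 ft.
Total head at BH-8: h = 291.53 − 70.45 = 221.08 ft.
Head difference: h(BH-3) − h(BH-8) = 201.23 − 221.08 = -19.85 ft.
Hydraulic gradient: i = |Δh| / L = 19.85 / 1142.4 = 0.0174.
Flow is from higher to lower head: from BH-8 toward BH-3, i.e. toward the south-west.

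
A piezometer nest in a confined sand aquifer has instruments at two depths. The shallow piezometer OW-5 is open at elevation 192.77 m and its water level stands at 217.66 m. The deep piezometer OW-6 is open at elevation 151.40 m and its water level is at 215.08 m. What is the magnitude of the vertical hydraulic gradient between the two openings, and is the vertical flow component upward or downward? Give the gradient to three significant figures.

|i_v| ≈ 0.0624; vertical flow is downward

Total head at OW-5: h = 217.66 m (water level in the standpipe).
Total head at OW-6: h = 215.08 m.
Δh = h(OW-5) − h(OW-6) = 217.66 − 215.08 = 2.58 m.
Vertical separation Δz = 192.77 − 151.40 = 41.37 m.
|i_v| = |Δh| / Δz = 2.58 / 41.37 = 0.0624.
Head is higher in the shallow piezometer, so vertical flow is downward (recharge condition).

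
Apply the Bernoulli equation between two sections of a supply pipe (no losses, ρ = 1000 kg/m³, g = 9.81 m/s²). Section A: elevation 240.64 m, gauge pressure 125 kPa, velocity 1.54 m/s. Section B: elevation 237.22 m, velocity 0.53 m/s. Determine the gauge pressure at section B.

Pressure head at A: ψ₁ = P₁/(ρg) = 125×1000 / (1000 × 9.81) = 12.74 m.
Velocity heads: v₁²/2g = 1.54²/19.62 = 0.121 m; v₂²/2g = 0.53²/19.62 = 0.014 m.
Total head H = z₁ + ψ₁ + v₁²/2g = 240.64 + 12.74 + 0.121 = 253.50 m.
ψ₂ = H − z₂ − v₂²/2g = 253.50 − 237.22 − 0.014 = 16.27 m.
P₂ = ρgψ₂ = 1000 × 9.81 × 16.27 ≈ 160 kPa.

P₂ ≈ 160 kPa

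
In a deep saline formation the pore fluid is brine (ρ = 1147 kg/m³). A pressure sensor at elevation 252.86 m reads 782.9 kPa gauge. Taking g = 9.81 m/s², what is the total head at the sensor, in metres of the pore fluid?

ψ = P/(ρg) = 782.9×1000 / (1147 × 9.81) = 69.58 m.
h = z + ψ = 252.86 + 69.58 = 322.44 m.

h ≈ 322.44 m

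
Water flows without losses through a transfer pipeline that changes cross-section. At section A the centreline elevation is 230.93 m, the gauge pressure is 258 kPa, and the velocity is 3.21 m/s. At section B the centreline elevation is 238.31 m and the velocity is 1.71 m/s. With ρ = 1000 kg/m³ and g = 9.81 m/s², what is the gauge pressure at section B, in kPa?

Pressure head at A: ψ₁ = P₁/(ρg) = 258×1000 / (1000 × 9.81) = 26.30 m.
Velocity heads: v₁²/2g = 3.21²/19.62 = 0.525 m; v₂²/2g = 1.71²/19.62 = 0.149 m.
Total head H = z₁ + ψ₁ + v₁²/2g = 230.93 + 26.30 + 0.525 = 257.75 m.
ψ₂ = H − z₂ − v₂²/2g = 257.75 − 238.31 − 0.149 = 19.29 m.
P₂ = ρgψ₂ = 1000 × 9.81 × 19.29 ≈ 189 kPa.

P₂ ≈ 189 kPa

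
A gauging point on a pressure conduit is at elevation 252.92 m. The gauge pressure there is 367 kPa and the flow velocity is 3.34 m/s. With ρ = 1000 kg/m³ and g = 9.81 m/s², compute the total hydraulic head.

Pressure head ψ = P/(ρg) = 367×1000 / (1000 × 9.81) = 37.41 m.
Velocity head = v²/(2g) = 3.34² / (2 × 9.81) = 0.569 m.
h = z + ψ + v²/(2g) = 252.92 + 37.41 + 0.569 = 290.90 m.

h ≈ 290.90 m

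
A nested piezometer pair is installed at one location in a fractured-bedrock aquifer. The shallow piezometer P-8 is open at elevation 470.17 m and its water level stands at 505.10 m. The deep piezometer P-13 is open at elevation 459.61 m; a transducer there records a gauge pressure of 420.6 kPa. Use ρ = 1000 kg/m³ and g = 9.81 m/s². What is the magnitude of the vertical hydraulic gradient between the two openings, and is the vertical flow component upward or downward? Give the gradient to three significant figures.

|i_v| ≈ 0.248; vertical flow is downward

Total head at P-8: h = 505.10 m (water level in the standpipe).
Pressure head at P-13: ψ = P/(ρg) = 420.6×1000 / (1000 × 9.81) = 42.87 m.
Total head at P-13: h = z + ψ = 459.61 + 42.87 = 502.48 m.
Δh = h(P-8) − h(P-13) = 505.10 − 502.48 = 2.62 m.
Vertical separation Δz = 470.17 − 459.61 = 10.56 m.
|i_v| = |Δh| / Δz = 2.62 / 10.56 = 0.248.
Head is higher in the shallow piezometer, so vertical flow is downward (recharge condition).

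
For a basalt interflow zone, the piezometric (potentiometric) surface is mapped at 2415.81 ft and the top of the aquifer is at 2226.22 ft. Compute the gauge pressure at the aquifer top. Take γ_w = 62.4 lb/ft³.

P ≈ 82.2 psi

Pressure head at the aquifer top: ψ = h − z = 2415.81 − 2226.22 = 189.59 ft.
P = γψ/144 = 62.4 × 189.59 / 144 = 82.2 psi.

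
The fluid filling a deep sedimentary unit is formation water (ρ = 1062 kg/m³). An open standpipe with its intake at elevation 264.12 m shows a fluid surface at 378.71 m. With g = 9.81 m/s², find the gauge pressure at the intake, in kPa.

Pressure head ψ = h − z = 378.71 − 264.12 = 114.59 m.
P = ρgψ = 1062 × 9.81 × 114.59 = 1193824 Pa ≈ 1190 kPa.

P ≈ 1190 kPa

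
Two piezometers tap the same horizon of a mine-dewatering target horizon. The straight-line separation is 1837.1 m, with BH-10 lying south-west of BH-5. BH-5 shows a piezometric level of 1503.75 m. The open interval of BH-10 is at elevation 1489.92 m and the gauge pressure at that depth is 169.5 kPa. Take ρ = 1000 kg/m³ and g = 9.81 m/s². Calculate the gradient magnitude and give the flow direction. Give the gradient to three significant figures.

i ≈ 0.00188; groundwater flows toward the north-east

Total head at BH-5: h = 1503.75 m (water level in the piezometer is the total head).
Pressure head at BH-10: ψ = P/(ρg) = 169.5×1000 / (1000 × 9.81) = 17.28 m.
Total head at BH-10: h = z + ψ = 1489.92 + 17.28 = 1507.20 m.
Head difference: h(BH-5) − h(BH-10) = 1503.75 − 1507.20 = -3.45 m.
Hydraulic gradient: i = |Δh| / L = 3.45 / 1837.1 = 0.00188.
Flow is from higher to lower head: from BH-10 toward BH-5, i.e. toward the north-east.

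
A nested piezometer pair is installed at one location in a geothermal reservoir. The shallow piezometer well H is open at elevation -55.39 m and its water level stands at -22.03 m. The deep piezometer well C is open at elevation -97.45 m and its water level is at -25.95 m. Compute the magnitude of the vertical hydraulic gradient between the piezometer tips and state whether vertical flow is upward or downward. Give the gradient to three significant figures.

|i_v| ≈ 0.0932; vertical flow is downward

Total head at well H: h = -22.03 m (water level in the standpipe).
Total head at well C: h = -25.95 m.
Δh = h(well H) − h(well C) = -22.03 − (-25.95) = 3.92 m.
Vertical separation Δz = -55.39 − (-97.45) = 42.06 m.
|i_v| = |Δh| / Δz = 3.92 / 42.06 = 0.0932.
Head is higher in the shallow piezometer, so vertical flow is downward (recharge condition).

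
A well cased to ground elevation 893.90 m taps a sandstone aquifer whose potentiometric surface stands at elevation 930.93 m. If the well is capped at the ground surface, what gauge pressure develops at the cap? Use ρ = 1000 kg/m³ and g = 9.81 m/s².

Head above the cap: Δh = 930.93 − 893.90 = 37.03 m.
P = ρgΔh = 1000 × 9.81 × 37.03 = 363264 Pa ≈ 363 kPa.

P ≈ 363 kPa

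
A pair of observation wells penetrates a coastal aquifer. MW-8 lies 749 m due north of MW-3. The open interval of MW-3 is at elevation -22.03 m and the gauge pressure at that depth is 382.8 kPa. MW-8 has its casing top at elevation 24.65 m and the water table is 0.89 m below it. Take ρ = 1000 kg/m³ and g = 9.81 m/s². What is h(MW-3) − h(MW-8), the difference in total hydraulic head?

Pressure head at MW-3: ψ = P/(ρg) = 382.8×1000 / (1000 × 9.81) = 39.02 m.
Total head at MW-3: h = z + ψ = -22.03 + 39.02 = 16.99 m.
Total head at MW-8: h = 24.65 − 0.89 = 23.76 m.
Head difference: h(MW-3) − h(MW-8) = 16.99 − 23.76 = -6.77 m.

Δh ≈ -6.77 m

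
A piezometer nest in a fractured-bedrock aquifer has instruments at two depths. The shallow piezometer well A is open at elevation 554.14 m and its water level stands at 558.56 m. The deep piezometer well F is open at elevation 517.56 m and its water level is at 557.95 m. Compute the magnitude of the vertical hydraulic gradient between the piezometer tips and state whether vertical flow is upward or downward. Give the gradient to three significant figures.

Total head at well A: h = 558.56 m (water level in the standpipe).
Total head at well F: h = 557.95 m.
Δh = h(well A) − h(well F) = 558.56 − 557.95 = 0.61 m.
Vertical separation Δz = 554.14 − 517.56 = 36.58 m.
|i_v| = |Δh| / Δz = 0.61 / 36.58 = 0.0167.
Head is higher in the shallow piezometer, so vertical flow is downward (recharge condition).

|i_v| ≈ 0.0167; vertical flow is downward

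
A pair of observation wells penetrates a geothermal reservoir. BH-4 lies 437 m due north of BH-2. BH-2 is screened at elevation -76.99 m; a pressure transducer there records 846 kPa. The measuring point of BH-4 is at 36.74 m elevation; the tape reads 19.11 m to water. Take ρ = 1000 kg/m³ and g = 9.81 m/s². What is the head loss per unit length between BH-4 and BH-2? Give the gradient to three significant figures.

i ≈ 0.0192 m/m

Pressure head at BH-2: ψ = P/(ρg) = 846×1000 / (1000 × 9.81) = 86.24 m.
Total head at BH-2: h = z + ψ = -76.99 + 86.24 = 9.25 m.
Total head at BH-4: h = 36.74 − 19.11 = 17.63 m.
Head difference: h(BH-2) − h(BH-4) = 9.25 − 17.63 = -8.38 m.
Hydraulic gradient: i = |Δh| / L = 8.38 / 437 = 0.0192.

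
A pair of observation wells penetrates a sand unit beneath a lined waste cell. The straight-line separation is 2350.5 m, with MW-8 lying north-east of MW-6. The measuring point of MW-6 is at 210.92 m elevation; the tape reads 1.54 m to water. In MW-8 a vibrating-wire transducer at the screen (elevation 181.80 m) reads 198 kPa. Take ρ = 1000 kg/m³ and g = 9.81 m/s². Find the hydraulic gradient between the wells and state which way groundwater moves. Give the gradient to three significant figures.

Total head at MW-6: h = 210.92 − 1.54 = 209.38 m.
Pressure head at MW-8: ψ = P/(ρg) = 198×1000 / (1000 × 9.81) = 20.18 m.
Total head at MW-8: h = z + ψ = 181.80 + 20.18 = 201.98 m.
Head difference: h(MW-6) − h(MW-8) = 209.38 − 201.98 = 7.40 m.
Hydraulic gradient: i = |Δh| / L = 7.40 / 2350.5 = 0.00315.
Flow is from higher to lower head: from MW-6 toward MW-8, i.e. toward the north-east.

i ≈ 0.00315; groundwater flows toward the north-east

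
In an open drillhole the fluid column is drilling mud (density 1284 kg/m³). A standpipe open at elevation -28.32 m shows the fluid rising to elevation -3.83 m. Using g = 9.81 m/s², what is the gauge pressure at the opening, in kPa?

Pressure head ψ = h − z = -3.83 − (-28.32) = 24.49 m.
P = ρgψ = 1284 × 9.81 × 24.49 = 308477 Pa ≈ 308 kPa.

P ≈ 308 kPa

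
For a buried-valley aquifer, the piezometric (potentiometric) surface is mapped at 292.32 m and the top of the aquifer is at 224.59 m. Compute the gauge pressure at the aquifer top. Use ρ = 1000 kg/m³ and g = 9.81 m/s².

P ≈ 664 kPa

Pressure head at the aquifer top: ψ = h − z = 292.32 − 224.59 = 67.73 m.
P = ρgψ = 1000 × 9.81 × 67.73 = 664431 Pa ≈ 664 kPa.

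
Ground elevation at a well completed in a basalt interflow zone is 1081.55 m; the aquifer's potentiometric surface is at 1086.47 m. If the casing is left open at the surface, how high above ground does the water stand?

Water rises to the potentiometric surface, so the rise above ground = 1086.47 − 1081.55 = 4.92 m.

≈ 4.92 m above ground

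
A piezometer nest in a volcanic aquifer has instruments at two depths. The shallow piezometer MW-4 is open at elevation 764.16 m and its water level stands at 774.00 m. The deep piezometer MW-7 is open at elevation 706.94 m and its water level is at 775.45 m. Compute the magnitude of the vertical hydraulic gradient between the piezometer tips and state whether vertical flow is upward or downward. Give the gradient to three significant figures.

|i_v| ≈ 0.0253; vertical flow is upward

Total head at MW-4: h = 774.00 m (water level in the standpipe).
Total head at MW-7: h = 775.45 m.
Δh = h(MW-4) − h(MW-7) = 774.00 − 775.45 = -1.45 m.
Vertical separation Δz = 764.16 − 706.94 = 57.22 m.
|i_v| = |Δh| / Δz = 1.45 / 57.22 = 0.0253.
Head is higher in the deep piezometer, so vertical flow is upward (discharge condition).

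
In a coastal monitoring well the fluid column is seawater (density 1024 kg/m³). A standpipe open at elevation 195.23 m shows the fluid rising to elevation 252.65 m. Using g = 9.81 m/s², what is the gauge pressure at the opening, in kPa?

P ≈ 577 kPa

Pressure head ψ = h − z = 252.65 − 195.23 = 57.42 m.
P = ρgψ = 1024 × 9.81 × 57.42 = 576809 Pa ≈ 577 kPa.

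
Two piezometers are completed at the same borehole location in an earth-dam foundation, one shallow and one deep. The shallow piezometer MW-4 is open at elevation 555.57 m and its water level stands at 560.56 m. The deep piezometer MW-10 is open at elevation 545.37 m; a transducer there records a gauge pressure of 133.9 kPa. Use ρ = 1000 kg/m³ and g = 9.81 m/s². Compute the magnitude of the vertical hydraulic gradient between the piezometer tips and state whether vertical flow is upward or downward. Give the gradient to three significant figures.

Total head at MW-4: h = 560.56 m (water level in the standpipe).
Pressure head at MW-10: ψ = P/(ρg) = 133.9×1000 / (1000 × 9.81) = 13.65 m.
Total head at MW-10: h = z + ψ = 545.37 + 13.65 = 559.02 m.
Δh = h(MW-4) − h(MW-10) = 560.56 − 559.02 = 1.54 m.
Vertical separation Δz = 555.57 − 545.37 = 10.20 m.
|i_v| = |Δh| / Δz = 1.54 / 10.20 = 0.151.
Head is higher in the shallow piezometer, so vertical flow is downward (recharge condition).

|i_v| ≈ 0.151; vertical flow is downward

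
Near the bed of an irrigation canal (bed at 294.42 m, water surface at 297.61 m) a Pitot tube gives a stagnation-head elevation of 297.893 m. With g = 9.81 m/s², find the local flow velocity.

Near the bed, under hydrostatic conditions, the piezometric head (z + ψ) equals the free-surface elevation, 297.61 m.
Velocity head = total − piezometric = 297.893 − 297.61 = 0.283 m.
v = √(2g·h_v) = √(2 × 9.81 × 0.283) = 2.36 m/s.

v ≈ 2.36 m/s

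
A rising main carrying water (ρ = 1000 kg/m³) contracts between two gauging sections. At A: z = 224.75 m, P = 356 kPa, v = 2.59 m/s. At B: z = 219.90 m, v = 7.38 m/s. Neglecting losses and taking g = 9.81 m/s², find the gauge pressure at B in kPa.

Pressure head at A: ψ₁ = P₁/(ρg) = 356×1000 / (1000 × 9.81) = 36.29 m.
Velocity heads: v₁²/2g = 2.59²/19.62 = 0.342 m; v₂²/2g = 7.38²/19.62 = 2.776 m.
Total head H = z₁ + ψ₁ + v₁²/2g = 224.75 + 36.29 + 0.342 = 261.38 m.
ψ₂ = H − z₂ − v₂²/2g = 261.38 − 219.90 − 2.776 = 38.70 m.
P₂ = ρgψ₂ = 1000 × 9.81 × 38.70 ≈ 380 kPa.

P₂ ≈ 380 kPa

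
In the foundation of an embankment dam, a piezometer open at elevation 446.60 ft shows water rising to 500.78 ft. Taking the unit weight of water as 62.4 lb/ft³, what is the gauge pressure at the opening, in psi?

Pressure head ψ = h − z = 500.78 − 446.60 = 54.18 ft.
P = γ·ψ / 144 = 62.4 × 54.18 / 144 = 23.5 psi.

P ≈ 23.5 psi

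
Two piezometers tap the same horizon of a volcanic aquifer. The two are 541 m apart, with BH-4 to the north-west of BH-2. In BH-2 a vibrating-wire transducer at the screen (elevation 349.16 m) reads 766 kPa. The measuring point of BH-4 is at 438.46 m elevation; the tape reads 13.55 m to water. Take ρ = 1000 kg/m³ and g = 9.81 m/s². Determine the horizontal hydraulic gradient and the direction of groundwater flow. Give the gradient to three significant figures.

i ≈ 0.00431; groundwater flows toward the north-west

Pressure head at BH-2: ψ = P/(ρg) = 766×1000 / (1000 × 9.81) = 78.08 m.
Total head at BH-2: h = z + ψ = 349.16 + 78.08 = 427.24 m.
Total head at BH-4: h = 438.46 − 13.55 = 424.91 m.
Head difference: h(BH-2) − h(BH-4) = 427.24 − 424.91 = 2.33 m.
Hydraulic gradient: i = |Δh| / L = 2.33 / 541 = 0.00431.
Flow is from higher to lower head: from BH-2 toward BH-4, i.e. toward the north-west.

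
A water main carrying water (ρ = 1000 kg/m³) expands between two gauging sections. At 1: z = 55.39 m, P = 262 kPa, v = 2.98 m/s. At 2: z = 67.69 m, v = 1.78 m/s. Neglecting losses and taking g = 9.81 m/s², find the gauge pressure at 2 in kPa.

Pressure head at 1: ψ₁ = P₁/(ρg) = 262×1000 / (1000 × 9.81) = 26.71 m.
Velocity heads: v₁²/2g = 2.98²/19.62 = 0.453 m; v₂²/2g = 1.78²/19.62 = 0.161 m.
Total head H = z₁ + ψ₁ + v₁²/2g = 55.39 + 26.71 + 0.453 = 82.55 m.
ψ₂ = H − z₂ − v₂²/2g = 82.55 − 67.69 − 0.161 = 14.70 m.
P₂ = ρgψ₂ = 1000 × 9.81 × 14.70 ≈ 144 kPa.

P₂ ≈ 144 kPa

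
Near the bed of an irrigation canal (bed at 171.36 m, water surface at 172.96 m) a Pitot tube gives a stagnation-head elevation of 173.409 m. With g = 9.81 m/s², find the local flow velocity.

Near the bed, under hydrostatic conditions, the piezometric head (z + ψ) equals the free-surface elevation, 172.96 m.
Velocity head = total − piezometric = 173.409 − 172.96 = 0.449 m.
v = √(2g·h_v) = √(2 × 9.81 × 0.449) = 2.97 m/s.

v ≈ 2.97 m/s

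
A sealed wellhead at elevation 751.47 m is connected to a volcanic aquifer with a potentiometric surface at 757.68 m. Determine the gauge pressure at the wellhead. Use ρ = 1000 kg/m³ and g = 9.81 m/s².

Head above the cap: Δh = 757.68 − 751.47 = 6.21 m.
P = ρgΔh = 1000 × 9.81 × 6.21 = 60920 Pa ≈ 60.9 kPa.

P ≈ 60.9 kPa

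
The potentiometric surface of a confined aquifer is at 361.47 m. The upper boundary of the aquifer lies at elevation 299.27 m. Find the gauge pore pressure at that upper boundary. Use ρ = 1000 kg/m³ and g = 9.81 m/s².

P ≈ 610 kPa

Pressure head at the aquifer top: ψ = h − z = 361.47 − 299.27 = 62.20 m.
P = ρgψ = 1000 × 9.81 × 62.20 = 610182 Pa ≈ 610 kPa.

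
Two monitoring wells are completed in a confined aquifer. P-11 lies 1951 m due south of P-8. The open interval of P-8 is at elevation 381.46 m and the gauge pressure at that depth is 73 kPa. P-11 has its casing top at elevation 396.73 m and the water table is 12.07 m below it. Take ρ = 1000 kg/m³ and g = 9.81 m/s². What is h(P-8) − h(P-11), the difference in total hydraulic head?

Δh ≈ 4.24 m

Pressure head at P-8: ψ = P/(ρg) = 73×1000 / (1000 × 9.81) = 7.44 m.
Total head at P-8: h = z + ψ = 381.46 + 7.44 = 388.90 m.
Total head at P-11: h = 396.73 − 12.07 = 384.66 m.
Head difference: h(P-8) − h(P-11) = 388.90 − 384.66 = 4.24 m.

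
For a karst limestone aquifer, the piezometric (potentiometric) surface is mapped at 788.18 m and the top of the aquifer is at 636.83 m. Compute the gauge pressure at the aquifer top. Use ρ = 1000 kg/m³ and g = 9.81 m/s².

P ≈ 1480 kPa

Pressure head at the aquifer top: ψ = h − z = 788.18 − 636.83 = 151.35 m.
P = ρgψ = 1000 × 9.81 × 151.35 = 1484743 Pa ≈ 1480 kPa.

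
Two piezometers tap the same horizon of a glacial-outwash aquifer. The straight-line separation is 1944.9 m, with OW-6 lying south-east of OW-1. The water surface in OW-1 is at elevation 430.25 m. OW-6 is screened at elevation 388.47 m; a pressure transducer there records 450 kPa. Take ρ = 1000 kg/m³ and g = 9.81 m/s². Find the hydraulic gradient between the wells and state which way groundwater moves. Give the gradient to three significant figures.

i ≈ 0.00210; groundwater flows toward the north-west

Total head at OW-1: h = 430.25 m (water level in the piezometer is the total head).
Pressure head at OW-6: ψ = P/(ρg) = 450×1000 / (1000 × 9.81) = 45.87 m.
Total head at OW-6: h = z + ψ = 388.47 + 45.87 = 434.34 m.
Head difference: h(OW-1) − h(OW-6) = 430.25 − 434.34 = -4.09 m.
Hydraulic gradient: i = |Δh| / L = 4.09 / 1944.9 = 0.00210.
Flow is from higher to lower head: from OW-6 toward OW-1, i.e. toward the north-west.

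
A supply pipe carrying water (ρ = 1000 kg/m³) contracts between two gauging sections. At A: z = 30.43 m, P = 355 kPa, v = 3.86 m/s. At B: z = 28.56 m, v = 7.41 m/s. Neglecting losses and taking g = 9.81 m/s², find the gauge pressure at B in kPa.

P₂ ≈ 353 kPa

Pressure head at A: ψ₁ = P₁/(ρg) = 355×1000 / (1000 × 9.81) = 36.19 m.
Velocity heads: v₁²/2g = 3.86²/19.62 = 0.759 m; v₂²/2g = 7.41²/19.62 = 2.799 m.
Total head H = z₁ + ψ₁ + v₁²/2g = 30.43 + 36.19 + 0.759 = 67.38 m.
ψ₂ = H − z₂ − v₂²/2g = 67.38 − 28.56 − 2.799 = 36.02 m.
P₂ = ρgψ₂ = 1000 × 9.81 × 36.02 ≈ 353 kPa.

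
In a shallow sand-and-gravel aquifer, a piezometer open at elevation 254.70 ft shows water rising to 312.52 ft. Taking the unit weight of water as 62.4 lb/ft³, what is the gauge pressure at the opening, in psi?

Pressure head ψ = h − z = 312.52 − 254.70 = 57.82 ft.
P = γ·ψ / 144 = 62.4 × 57.82 / 144 = 25.1 psi.

P ≈ 25.1 psi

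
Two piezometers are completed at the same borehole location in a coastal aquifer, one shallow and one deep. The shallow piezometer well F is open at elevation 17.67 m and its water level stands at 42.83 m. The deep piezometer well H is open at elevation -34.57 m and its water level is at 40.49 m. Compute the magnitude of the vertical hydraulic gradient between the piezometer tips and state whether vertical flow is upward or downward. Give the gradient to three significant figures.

|i_v| ≈ 0.0448; vertical flow is downward

Total head at well F: h = 42.83 m (water level in the standpipe).
Total head at well H: h = 40.49 m.
Δh = h(well F) − h(well H) = 42.83 − 40.49 = 2.34 m.
Vertical separation Δz = 17.67 − (-34.57) = 52.24 m.
|i_v| = |Δh| / Δz = 2.34 / 52.24 = 0.0448.
Head is higher in the shallow piezometer, so vertical flow is downward (recharge condition).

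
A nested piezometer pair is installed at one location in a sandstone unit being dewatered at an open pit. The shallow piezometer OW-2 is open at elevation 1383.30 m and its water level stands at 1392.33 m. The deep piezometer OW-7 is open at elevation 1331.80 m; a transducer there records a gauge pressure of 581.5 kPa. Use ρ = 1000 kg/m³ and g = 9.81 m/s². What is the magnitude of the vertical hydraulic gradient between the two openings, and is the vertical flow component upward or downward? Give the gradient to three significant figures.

Total head at OW-2: h = 1392.33 m (water level in the standpipe).
Pressure head at OW-7: ψ = P/(ρg) = 581.5×1000 / (1000 × 9.81) = 59.28 m.
Total head at OW-7: h = z + ψ = 1331.80 + 59.28 = 1391.08 m.
Δh = h(OW-2) − h(OW-7) = 1392.33 − 1391.08 = 1.25 m.
Vertical separation Δz = 1383.30 − 1331.80 = 51.50 m.
|i_v| = |Δh| / Δz = 1.25 / 51.50 = 0.0243.
Head is higher in the shallow piezometer, so vertical flow is downward (recharge condition).

|i_v| ≈ 0.0243; vertical flow is downward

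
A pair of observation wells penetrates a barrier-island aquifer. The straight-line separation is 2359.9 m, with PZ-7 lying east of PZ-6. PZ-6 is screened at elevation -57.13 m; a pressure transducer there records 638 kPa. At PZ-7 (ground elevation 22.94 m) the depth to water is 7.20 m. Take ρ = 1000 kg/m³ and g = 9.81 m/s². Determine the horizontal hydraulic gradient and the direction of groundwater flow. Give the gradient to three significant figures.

i ≈ 0.00332; groundwater flows toward the west

Pressure head at PZ-6: ψ = P/(ρg) = 638×1000 / (1000 × 9.81) = 65.04 m.
Total head at PZ-6: h = z + ψ = -57.13 + 65.04 = 7.91 m.
Total head at PZ-7: h = 22.94 − 7.20 = 15.74 m.
Head difference: h(PZ-6) − h(PZ-7) = 7.91 − 15.74 = -7.83 m.
Hydraulic gradient: i = |Δh| / L = 7.83 / 2359.9 = 0.00332.
Flow is from higher to lower head: from PZ-7 toward PZ-6, i.e. toward the west.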